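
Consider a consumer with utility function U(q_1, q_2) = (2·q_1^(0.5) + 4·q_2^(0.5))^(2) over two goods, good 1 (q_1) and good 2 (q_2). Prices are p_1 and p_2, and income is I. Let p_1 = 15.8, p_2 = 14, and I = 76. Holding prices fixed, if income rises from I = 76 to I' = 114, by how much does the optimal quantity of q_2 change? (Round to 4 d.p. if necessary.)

Δq_2* = 2.2221

Numerically q_2/q_1 = 5.094694, so q_1* = 76/(15.8 + 14·5.094694) = 0.8723 and q_2* = 5.094694·0.8723 = 4.4441.
At I' = 114: q_2* = 6.6662. Change: 6.6662 − 4.4441 = 2.2221.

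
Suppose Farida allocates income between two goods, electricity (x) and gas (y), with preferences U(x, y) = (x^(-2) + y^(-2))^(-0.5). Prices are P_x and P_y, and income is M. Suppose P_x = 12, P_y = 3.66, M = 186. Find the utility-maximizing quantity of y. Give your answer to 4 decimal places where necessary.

y* = 15.8465

MRS = MU_x/MU_y = (y/x)^(3). Set equal to P_x/P_y.
Hence y/x = (P_x/P_y)^(1/(3)), i.e. raised to the 1/3 power.
Substitute y = (y/x)·x into the budget: x* = M/(P_x + P_y·(y/x)).
Numerically y/x = 1.485594, so x* = 186/(12 + 3.66·1.485594) = 10.6668 and y* = 1.485594·10.6668 = 15.8465.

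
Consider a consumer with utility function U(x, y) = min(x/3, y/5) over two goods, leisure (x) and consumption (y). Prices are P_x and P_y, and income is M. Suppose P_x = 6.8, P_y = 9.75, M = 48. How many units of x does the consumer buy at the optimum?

Here 3·6.8 + 5·9.75 = 69.15, giving x* = 2.0824.

x* = 2.0824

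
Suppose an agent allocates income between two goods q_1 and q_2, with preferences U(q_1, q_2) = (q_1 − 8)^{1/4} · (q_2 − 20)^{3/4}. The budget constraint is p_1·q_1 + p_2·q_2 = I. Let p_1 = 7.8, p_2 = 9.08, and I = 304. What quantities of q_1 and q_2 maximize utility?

Let q_1' = q_1−8, q_2' = q_2−20. MRS = (1/3)·q_2'/q_1' = p_1/p_2.
After buying the subsistence bundle (8, 20), a share 0.25 of the remaining income goes to q_1: q_1* = 8 + 0.25·(I − 8p_1 − 20p_2)/p_1.
Discretionary income = 304 − 8·7.8 − 20·9.08 = 60; q_1* = 8 + 0.25·60/7.8 = 9.9231; q_2* = 20 + 0.75·60/9.08 = 24.9559.

q_1* = 9.9231, q_2* = 24.9559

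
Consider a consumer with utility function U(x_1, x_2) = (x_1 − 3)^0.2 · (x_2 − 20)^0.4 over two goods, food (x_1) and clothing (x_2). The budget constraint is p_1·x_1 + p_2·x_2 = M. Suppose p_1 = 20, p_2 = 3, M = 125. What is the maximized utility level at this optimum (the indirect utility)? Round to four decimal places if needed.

This is Cobb-Douglas in (x_1−3, x_2−20): tangency gives 0.2·p_2·(x_2−20) = 0.4·p_1·(x_1−3).
Substituting into the budget: x_1* = 3 + 1/3·(M − 3·p_1 − 20·p_2)/p_1, and x_2* = 20 + 2/3·(…)/p_2.
Discretionary income = 125 − 3·20 − 20·3 = 5; x_1* = 3 + 1/3·5/20 = 3.0833; x_2* = 20 + 2/3·5/3 = 21.1111.
Utility at the optimum: U(3.0833, 21.1111) = 0.6346.

V = 0.6346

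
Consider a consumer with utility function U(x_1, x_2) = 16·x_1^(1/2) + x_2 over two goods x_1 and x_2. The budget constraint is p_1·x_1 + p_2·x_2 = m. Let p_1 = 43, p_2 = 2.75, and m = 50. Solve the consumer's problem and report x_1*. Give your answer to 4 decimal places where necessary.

x_1* = 0.2618

Set MRS = p_1/p_2: 8·x_1^(−1/2) = p_1/p_2.
Thus x_1* = (8·p_2/p_1)² — independent of m — with the rest of income spent on x_2.
Plugging in: x_1* = (8·2.75/43)² = 0.2618.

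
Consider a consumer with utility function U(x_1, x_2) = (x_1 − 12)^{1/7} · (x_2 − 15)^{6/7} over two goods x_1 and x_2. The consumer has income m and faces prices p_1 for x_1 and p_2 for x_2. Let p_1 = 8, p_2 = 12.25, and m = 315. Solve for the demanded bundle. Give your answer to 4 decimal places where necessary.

x_1* = 12.6295, x_2* = 17.4665

This is Cobb-Douglas in (x_1−12, x_2−15): tangency gives 1/7·p_2·(x_2−15) = 6/7·p_1·(x_1−12).
After buying the subsistence bundle (12, 15), a share 1/7 of the remaining income goes to x_1: x_1* = 12 + 1/7·(m − 12p_1 − 15p_2)/p_1.
Discretionary income = 315 − 12·8 − 15·12.25 = 35.25; x_1* = 12 + 1/7·35.25/8 = 12.6295; x_2* = 15 + 6/7·35.25/12.25 = 17.4665.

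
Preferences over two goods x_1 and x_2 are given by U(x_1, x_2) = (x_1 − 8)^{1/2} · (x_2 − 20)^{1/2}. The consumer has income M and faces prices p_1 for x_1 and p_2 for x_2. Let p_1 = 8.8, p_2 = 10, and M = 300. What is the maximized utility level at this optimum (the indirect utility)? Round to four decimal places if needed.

V = 1.5777

This is Cobb-Douglas in (x_1−8, x_2−20): tangency gives 0.5·p_2·(x_2−20) = 0.5·p_1·(x_1−8).
Substituting into the budget: x_1* = 8 + 0.5·(M − 8·p_1 − 20·p_2)/p_1, and x_2* = 20 + 0.5·(…)/p_2.
Discretionary income = 300 − 8·8.8 − 20·10 = 29.6; x_1* = 8 + 0.5·29.6/8.8 = 9.6818; x_2* = 20 + 0.5·29.6/10 = 21.48.
Utility at the optimum: U(9.6818, 21.48) = 1.5777.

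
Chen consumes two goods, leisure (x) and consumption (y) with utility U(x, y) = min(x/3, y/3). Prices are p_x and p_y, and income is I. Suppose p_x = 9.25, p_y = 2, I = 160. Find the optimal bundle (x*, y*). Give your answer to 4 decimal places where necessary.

x* = 14.2222, y* = 14.2222

Leontief preferences: the optimum is at the kink where x/3 = y/3, i.e. y = x.
Budget: p_x·x + p_y·x = I, so (3·p_x + 3·p_y)·x = 3·I.
Demand: x*(p_x,p_y,I) = 3·I/(3·p_x + 3·p_y), y* = 3·I/(3·p_x + 3·p_y).
Here 3·9.25 + 3·2 = 33.75, giving x* = 14.2222 and y* = 14.2222.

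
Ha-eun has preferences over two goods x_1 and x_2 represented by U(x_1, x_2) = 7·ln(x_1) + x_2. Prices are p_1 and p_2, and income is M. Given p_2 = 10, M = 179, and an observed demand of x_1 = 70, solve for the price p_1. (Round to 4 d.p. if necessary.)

p_1 = 1

Set MRS = p_1/p_2: (7/x_1)/1 = p_1/p_2.
So x_1*(p_1,p_2) = 7·p_2/p_1, independent of income; and x_2* = (M − 7·p_2)/p_2.
Set x_1* = 70 in the demand function and solve for p_1: p_1 = 1.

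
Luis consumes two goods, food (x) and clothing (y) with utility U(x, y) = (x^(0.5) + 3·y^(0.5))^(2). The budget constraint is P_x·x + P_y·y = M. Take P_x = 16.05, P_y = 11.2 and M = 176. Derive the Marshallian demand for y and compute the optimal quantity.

y* = 14.5835

From the CES first-order condition, (1/3)·(y/x)^(0.5) = P_x/P_y.
Solve for the ratio: y/x = [3·P_x/P_y]^(2).
Substitute y = (y/x)·x into the budget: x* = M/(P_x + P_y·(y/x)).
Numerically y/x = 18.482322, so x* = 176/(16.05 + 11.2·18.482322) = 0.7891 and y* = 18.482322·0.7891 = 14.5835.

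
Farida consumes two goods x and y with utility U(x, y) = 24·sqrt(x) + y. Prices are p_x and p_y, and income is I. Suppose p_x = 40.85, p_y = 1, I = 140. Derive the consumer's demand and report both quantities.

x* = 0.0863, y* = 136.4749

Utility is quasi-linear in y; the FOC for x is 12/√x = p_x/p_y.
Thus x* = (12·p_y/p_x)² — independent of I — with the rest of income spent on y.
Plugging in: x* = (12·1/40.85)² = 0.0863, y* = 136.4749.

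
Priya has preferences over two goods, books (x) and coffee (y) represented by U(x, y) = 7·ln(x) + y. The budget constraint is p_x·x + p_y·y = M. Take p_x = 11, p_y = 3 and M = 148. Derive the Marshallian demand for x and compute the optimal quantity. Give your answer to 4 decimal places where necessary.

MU_x = 7/x, MU_y = 1. Tangency: 7/x = p_x/p_y.
So x*(p_x,p_y) = 7·p_y/p_x, independent of income; and y* = (M − 7·p_y)/p_y.
At the given prices: x* = 7·3/11 = 1.9091.

x* = 1.9091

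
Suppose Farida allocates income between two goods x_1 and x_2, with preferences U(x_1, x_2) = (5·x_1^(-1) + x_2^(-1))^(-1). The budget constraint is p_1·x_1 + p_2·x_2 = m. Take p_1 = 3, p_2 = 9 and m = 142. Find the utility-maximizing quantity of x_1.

MU_x_1 ∝ 5·x_1^(-2), MU_x_2 ∝ x_2^(-2), so MRS = 5·(x_2/x_1)^(2) = p_1/p_2.
Solve for the ratio: x_2/x_1 = [(1/5)·p_1/p_2]^(0.5).
Substitute x_2 = (x_2/x_1)·x_1 into the budget: x_1* = m/(p_1 + p_2·(x_2/x_1)).
Numerically x_2/x_1 = 0.258199, so x_1* = 142/(3 + 9·0.258199) = 26.6727.

x_1* = 26.6727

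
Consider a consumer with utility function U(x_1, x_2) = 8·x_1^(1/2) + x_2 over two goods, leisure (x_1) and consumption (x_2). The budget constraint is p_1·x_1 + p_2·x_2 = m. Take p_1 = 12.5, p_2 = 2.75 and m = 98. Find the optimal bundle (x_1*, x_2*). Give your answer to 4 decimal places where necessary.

Set MRS = p_1/p_2: 4·x_1^(−1/2) = p_1/p_2.
Solve: √x_1 = 4·p_2/p_1, so x_1*(p_1,p_2) = (4·p_2/p_1)², and x_2* = (m − p_1·x_1*)/p_2.
Plugging in: x_1* = (4·2.75/12.5)² = 0.7744, x_2* = 32.1164.

x_1* = 0.7744, x_2* = 32.1164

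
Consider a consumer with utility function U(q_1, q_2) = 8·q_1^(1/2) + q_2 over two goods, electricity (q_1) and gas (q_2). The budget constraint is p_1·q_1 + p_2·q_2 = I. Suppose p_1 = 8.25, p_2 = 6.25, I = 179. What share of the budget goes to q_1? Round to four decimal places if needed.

Utility is quasi-linear in q_2; the FOC for q_1 is 4/√q_1 = p_1/p_2.
Solve: √q_1 = 4·p_2/p_1, so q_1*(p_1,p_2) = (4·p_2/p_1)², and q_2* = (I − p_1·q_1*)/p_2.
Plugging in: q_1* = (4·6.25/8.25)² = 9.1827, q_2* = 16.5188.
Expenditure on q_1: 8.25·9.1827 = 75.7576; share = 0.4232.

share on q_1 = 0.4232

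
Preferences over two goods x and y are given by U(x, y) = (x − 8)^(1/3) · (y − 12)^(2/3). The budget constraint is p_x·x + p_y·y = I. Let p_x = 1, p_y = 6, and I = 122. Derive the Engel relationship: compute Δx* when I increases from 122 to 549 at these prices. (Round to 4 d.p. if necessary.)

Δx* = 142.3333

Substituting into the budget: x* = 8 + 1/3·(I − 8·p_x − 12·p_y)/p_x, and y* = 12 + 2/3·(…)/p_y.
Discretionary income = 122 − 8·1 − 12·6 = 42; x* = 8 + 1/3·42/1 = 22.
At I' = 549: x* = 164.3333. Change: 164.3333 − 22 = 142.3333.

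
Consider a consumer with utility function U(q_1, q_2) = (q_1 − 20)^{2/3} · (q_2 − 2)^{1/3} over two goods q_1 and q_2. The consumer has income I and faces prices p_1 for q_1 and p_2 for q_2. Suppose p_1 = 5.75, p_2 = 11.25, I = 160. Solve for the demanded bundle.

q_1* = 22.6087, q_2* = 2.6667

MRS = 2·(q_2−2)/(q_1−20). Tangency with p_1/p_2 gives q_2−2 = (1/2)·(p_1/p_2)·(q_1−20).
After buying the subsistence bundle (20, 2), a share 2/3 of the remaining income goes to q_1: q_1* = 20 + 2/3·(I − 20p_1 − 2p_2)/p_1.
Discretionary income = 160 − 20·5.75 − 2·11.25 = 22.5; q_1* = 20 + 2/3·22.5/5.75 = 22.6087; q_2* = 2 + 1/3·22.5/11.25 = 2.6667.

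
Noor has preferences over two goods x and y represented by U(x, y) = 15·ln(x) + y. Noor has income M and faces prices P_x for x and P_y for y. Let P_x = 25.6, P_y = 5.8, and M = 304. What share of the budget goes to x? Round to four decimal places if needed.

share on x = 0.2862

Set MRS = P_x/P_y: (15/x)/1 = P_x/P_y.
So x*(P_x,P_y) = 15·P_y/P_x, independent of income; and y* = (M − 15·P_y)/P_y.
At the given prices: x* = 15·5.8/25.6 = 3.3984, and y* = 37.4138.
Expenditure on x: 25.6·3.3984 = 87; share = 0.2862.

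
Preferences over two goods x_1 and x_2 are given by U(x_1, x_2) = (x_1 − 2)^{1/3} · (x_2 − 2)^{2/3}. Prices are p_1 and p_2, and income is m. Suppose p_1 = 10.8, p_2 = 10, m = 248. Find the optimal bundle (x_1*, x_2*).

x_1* = 8.3704, x_2* = 15.76

Discretionary income = 248 − 2·10.8 − 2·10 = 206.4; x_1* = 2 + 1/3·206.4/10.8 = 8.3704; x_2* = 2 + 2/3·206.4/10 = 15.76.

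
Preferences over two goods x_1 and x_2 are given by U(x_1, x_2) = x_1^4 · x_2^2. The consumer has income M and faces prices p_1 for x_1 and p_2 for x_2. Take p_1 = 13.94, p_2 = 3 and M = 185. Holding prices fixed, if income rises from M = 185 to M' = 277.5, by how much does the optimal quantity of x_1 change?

MU_x_1/MU_x_2 = (4·x_2)/(2·x_1); tangency sets this equal to p_1/p_2.
So 4·p_2·x_2 = 2·p_1·x_1; combined with the budget, a share 2/3 of income goes to x_1.
Demand: x_1*(p_1,p_2,M) = 2/3·M/p_1 and x_2* = 1/3·M/p_2.
At p_1=13.94, p_2=3, M=185: x_1* = 2/3·185/13.94 = 8.8474.
At M' = 277.5: x_1* = 13.2712. Change: 13.2712 − 8.8474 = 4.4237.

Δx_1* = 4.4237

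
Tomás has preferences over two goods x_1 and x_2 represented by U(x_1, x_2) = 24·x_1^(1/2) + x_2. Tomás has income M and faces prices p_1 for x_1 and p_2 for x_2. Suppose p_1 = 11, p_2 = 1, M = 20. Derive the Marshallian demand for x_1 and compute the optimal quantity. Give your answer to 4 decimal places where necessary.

Utility is quasi-linear in x_2; the FOC for x_1 is 12/√x_1 = p_1/p_2.
Solve: √x_1 = 12·p_2/p_1, so x_1*(p_1,p_2) = (12·p_2/p_1)², and x_2* = (M − p_1·x_1*)/p_2.
Plugging in: x_1* = (12·1/11)² = 1.1901.

x_1* = 1.1901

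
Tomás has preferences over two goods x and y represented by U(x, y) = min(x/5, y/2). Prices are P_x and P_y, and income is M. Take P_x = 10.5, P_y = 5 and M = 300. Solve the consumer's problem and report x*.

x* = 24

With perfect complements, no substitution: consume in ratio x:y = 5:2.
Budget: P_x·x + P_y·(2/5)·x = M, so (5·P_x + 2·P_y)·x = 5·M.
Demand: x*(P_x,P_y,M) = 5·M/(5·P_x + 2·P_y), y* = 2·M/(5·P_x + 2·P_y).
Here 5·10.5 + 2·5 = 62.5, giving x* = 24.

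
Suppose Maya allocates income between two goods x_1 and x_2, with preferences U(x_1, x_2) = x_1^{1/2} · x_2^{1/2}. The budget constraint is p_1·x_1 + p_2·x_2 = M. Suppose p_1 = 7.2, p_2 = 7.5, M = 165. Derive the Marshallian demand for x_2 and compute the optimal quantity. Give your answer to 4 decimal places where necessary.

x_2* = 11

Demand: x_1*(p_1,p_2,M) = 0.5·M/p_1 and x_2* = 0.5·M/p_2.
At p_1=7.2, p_2=7.5, M=165: x_2* = 0.5·165/7.5 = 11.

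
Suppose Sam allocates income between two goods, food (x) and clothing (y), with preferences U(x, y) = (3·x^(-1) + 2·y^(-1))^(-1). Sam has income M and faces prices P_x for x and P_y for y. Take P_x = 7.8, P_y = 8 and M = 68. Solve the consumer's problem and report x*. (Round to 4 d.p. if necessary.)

MU_x ∝ 3·x^(-2), MU_y ∝ 2·y^(-2), so MRS = (3/2)·(y/x)^(2) = P_x/P_y.
Solve for the ratio: y/x = [(2/3)·P_x/P_y]^(0.5).
Substitute y = (y/x)·x into the budget: x* = M/(P_x + P_y·(y/x)).
Numerically y/x = 0.806226, so x* = 68/(7.8 + 8·0.806226) = 4.772.

x* = 4.772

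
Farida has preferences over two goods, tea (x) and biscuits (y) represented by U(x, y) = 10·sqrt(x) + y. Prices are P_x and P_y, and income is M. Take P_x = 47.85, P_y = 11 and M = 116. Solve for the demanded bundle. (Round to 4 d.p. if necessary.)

x* = 1.3212, y* = 4.7983

MU_x = 5/√x, MU_y = 1. Tangency: 5/√x = P_x/P_y.
Solve: √x = 5·P_y/P_x, so x*(P_x,P_y) = (5·P_y/P_x)², and y* = (M − P_x·x*)/P_y.
Plugging in: x* = (5·11/47.85)² = 1.3212, y* = 4.7983.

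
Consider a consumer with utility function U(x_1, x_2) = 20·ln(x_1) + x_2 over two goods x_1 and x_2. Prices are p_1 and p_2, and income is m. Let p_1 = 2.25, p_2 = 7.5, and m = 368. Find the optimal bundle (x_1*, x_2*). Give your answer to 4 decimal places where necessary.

So x_1*(p_1,p_2) = 20·p_2/p_1, independent of income; and x_2* = (m − 20·p_2)/p_2.
At the given prices: x_1* = 20·7.5/2.25 = 66.6667, and x_2* = 29.0667.

x_1* = 66.6667, x_2* = 29.0667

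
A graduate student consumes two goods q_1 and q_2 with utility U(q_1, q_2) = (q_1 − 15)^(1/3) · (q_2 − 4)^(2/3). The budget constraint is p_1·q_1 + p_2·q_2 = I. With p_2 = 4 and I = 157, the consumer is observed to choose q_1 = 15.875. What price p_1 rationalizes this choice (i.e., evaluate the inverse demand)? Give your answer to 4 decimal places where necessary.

p_1 = 8

MRS = (1/2)·(q_2−4)/(q_1−15). Tangency with p_1/p_2 gives q_2−4 = 2·(p_1/p_2)·(q_1−15).
After buying the subsistence bundle (15, 4), a share 1/3 of the remaining income goes to q_1: q_1* = 15 + 1/3·(I − 15p_1 − 4p_2)/p_1.
Set q_1* = 15.875 in the demand function and solve for p_1: p_1 = 8.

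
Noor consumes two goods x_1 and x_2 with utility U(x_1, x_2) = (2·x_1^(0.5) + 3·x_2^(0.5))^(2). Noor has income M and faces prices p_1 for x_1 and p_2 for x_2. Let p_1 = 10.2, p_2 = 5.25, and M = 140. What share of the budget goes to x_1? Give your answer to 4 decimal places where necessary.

MU_x_1 ∝ 2·x_1^(-0.5), MU_x_2 ∝ 3·x_2^(-0.5), so MRS = (2/3)·(x_2/x_1)^(0.5) = p_1/p_2.
Solve for the ratio: x_2/x_1 = [(3/2)·p_1/p_2]^(2).
With the ratio pinned down, the budget gives x_1* = M/(p_1 + p_2·(x_2/x_1)) and x_2* = (x_2/x_1)·x_1*.
Numerically x_2/x_1 = 8.493061, so x_1* = 140/(10.2 + 5.25·8.493061) = 2.5553 and x_2* = 8.493061·2.5553 = 21.7021.
Expenditure on x_1: 10.2·2.5553 = 26.0638; share = 0.1862.

share on x_1 = 0.1862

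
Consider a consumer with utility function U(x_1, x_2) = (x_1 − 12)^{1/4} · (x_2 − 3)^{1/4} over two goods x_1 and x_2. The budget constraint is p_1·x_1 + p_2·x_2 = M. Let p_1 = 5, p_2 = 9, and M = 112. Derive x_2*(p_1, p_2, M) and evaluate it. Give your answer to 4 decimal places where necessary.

Discretionary income = 112 − 12·5 − 3·9 = 25; x_2* = 3 + 0.5·25/9 = 4.3889.

x_2* = 4.3889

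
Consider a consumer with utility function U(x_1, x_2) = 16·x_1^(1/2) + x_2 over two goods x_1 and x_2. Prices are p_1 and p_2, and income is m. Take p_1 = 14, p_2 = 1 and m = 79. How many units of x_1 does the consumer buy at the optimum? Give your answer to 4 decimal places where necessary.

x_1* = 0.3265

Set MRS = p_1/p_2: 8·x_1^(−1/2) = p_1/p_2.
Solve: √x_1 = 8·p_2/p_1, so x_1*(p_1,p_2) = (8·p_2/p_1)², and x_2* = (m − p_1·x_1*)/p_2.
Plugging in: x_1* = (8·1/14)² = 0.3265.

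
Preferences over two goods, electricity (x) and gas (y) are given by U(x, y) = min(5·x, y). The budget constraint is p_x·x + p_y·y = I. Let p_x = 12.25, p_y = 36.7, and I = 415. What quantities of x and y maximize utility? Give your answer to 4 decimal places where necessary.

x* = 2.1201, y* = 10.6003

Here 12.25 + 5·36.7 = 195.75, giving x* = 2.1201 and y* = 10.6003.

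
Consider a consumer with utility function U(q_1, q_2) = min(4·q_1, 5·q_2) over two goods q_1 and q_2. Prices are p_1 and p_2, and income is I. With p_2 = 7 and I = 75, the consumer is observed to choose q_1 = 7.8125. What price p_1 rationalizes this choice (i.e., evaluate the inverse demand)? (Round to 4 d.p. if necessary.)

p_1 = 4

Leontief preferences: the optimum is at the kink where q_1/5 = q_2/4, i.e. q_2 = (4/5)·q_1.
Budget: p_1·q_1 + p_2·(4/5)·q_1 = I, so (5·p_1 + 4·p_2)·q_1 = 5·I.
Demand: q_1*(p_1,p_2,I) = 5·I/(5·p_1 + 4·p_2), q_2* = 4·I/(5·p_1 + 4·p_2).
Set q_1* = 7.8125 in the demand function and solve for p_1: p_1 = 4.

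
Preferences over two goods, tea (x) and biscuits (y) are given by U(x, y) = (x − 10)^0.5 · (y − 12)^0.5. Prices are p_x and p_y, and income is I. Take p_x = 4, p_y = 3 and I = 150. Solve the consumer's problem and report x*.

MRS = (y−12)/(x−10). Tangency with p_x/p_y gives y−12 = (p_x/p_y)·(x−10).
After buying the subsistence bundle (10, 12), a share 0.5 of the remaining income goes to x: x* = 10 + 0.5·(I − 10p_x − 12p_y)/p_x.
Discretionary income = 150 − 10·4 − 12·3 = 74; x* = 10 + 0.5·74/4 = 19.25.

x* = 19.25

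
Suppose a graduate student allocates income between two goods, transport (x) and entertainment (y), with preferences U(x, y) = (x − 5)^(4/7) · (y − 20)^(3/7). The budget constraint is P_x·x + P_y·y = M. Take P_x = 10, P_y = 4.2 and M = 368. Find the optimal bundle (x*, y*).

x* = 18.3714, y* = 43.8776

Let x' = x−5, y' = y−20. MRS = (4/3)·y'/x' = P_x/P_y.
Substituting into the budget: x* = 5 + 4/7·(M − 5·P_x − 20·P_y)/P_x, and y* = 20 + 3/7·(…)/P_y.
Discretionary income = 368 − 5·10 − 20·4.2 = 234; x* = 5 + 4/7·234/10 = 18.3714; y* = 20 + 3/7·234/4.2 = 43.8776.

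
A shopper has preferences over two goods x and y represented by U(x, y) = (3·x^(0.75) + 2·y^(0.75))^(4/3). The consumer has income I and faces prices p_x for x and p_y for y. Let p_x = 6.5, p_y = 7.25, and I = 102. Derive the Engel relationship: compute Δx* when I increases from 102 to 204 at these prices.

MU_x ∝ 3·x^(-0.25), MU_y ∝ 2·y^(-0.25), so MRS = (3/2)·(y/x)^(0.25) = p_x/p_y.
Solve for the ratio: y/x = [(2/3)·p_x/p_y]^(4).
Substitute y = (y/x)·x into the budget: x* = I/(p_x + p_y·(y/x)).
Numerically y/x = 0.127625, so x* = 102/(6.5 + 7.25·0.127625) = 13.7369.
At I' = 204: x* = 27.4737. Change: 27.4737 − 13.7369 = 13.7369.

Δx* = 13.7369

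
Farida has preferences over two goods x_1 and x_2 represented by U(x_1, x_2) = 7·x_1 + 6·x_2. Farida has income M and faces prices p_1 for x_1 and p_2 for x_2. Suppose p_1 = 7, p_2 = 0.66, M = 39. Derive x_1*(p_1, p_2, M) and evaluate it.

x_1* = 0

Perfect substitutes: compare marginal utility per dollar. 7/p_1 vs 6/p_2 → 1 vs 9.0909.
x_2 gives more utility per dollar, so spend all income on x_2: x_2* = M/p_2, x_1* = 0.
Numerically: x_1* = 0, x_2* = 59.0909.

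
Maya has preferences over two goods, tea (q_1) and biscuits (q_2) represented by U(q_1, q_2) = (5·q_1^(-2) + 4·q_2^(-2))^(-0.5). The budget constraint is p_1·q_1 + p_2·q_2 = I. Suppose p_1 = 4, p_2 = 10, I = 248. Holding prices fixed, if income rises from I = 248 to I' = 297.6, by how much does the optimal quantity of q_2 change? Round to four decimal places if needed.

Numerically q_2/q_1 = 0.68399, so q_1* = 248/(4 + 10·0.68399) = 22.8784 and q_2* = 0.68399·22.8784 = 15.6486.
At I' = 297.6: q_2* = 18.7784. Change: 18.7784 − 15.6486 = 3.1297.

Δq_2* = 3.1297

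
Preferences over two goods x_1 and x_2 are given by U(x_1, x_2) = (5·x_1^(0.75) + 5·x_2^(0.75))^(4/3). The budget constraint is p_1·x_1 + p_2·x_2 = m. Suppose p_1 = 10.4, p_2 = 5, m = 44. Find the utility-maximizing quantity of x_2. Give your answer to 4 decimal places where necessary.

MU_x_1 ∝ 5·x_1^(-0.25), MU_x_2 ∝ 5·x_2^(-0.25), so MRS = (x_2/x_1)^(0.25) = p_1/p_2.
Solve for the ratio: x_2/x_1 = [p_1/p_2]^(4).
With the ratio pinned down, the budget gives x_1* = m/(p_1 + p_2·(x_2/x_1)) and x_2* = (x_2/x_1)·x_1*.
Numerically x_2/x_1 = 18.717737, so x_1* = 44/(10.4 + 5·18.717737) = 0.4231 and x_2* = 18.717737·0.4231 = 7.9199.

x_2* = 7.9199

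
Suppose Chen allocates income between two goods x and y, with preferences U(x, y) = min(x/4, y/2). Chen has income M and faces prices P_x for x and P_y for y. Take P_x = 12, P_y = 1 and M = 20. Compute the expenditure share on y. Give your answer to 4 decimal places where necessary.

With perfect complements, no substitution: consume in ratio x:y = 4:2.
Budget: P_x·x + P_y·(1/2)·x = M, so (4·P_x + 2·P_y)·x = 4·M.
Demand: x*(P_x,P_y,M) = 4·M/(4·P_x + 2·P_y), y* = 2·M/(4·P_x + 2·P_y).
Here 4·12 + 2·1 = 50, giving x* = 1.6 and y* = 0.8.
Expenditure on y: 1·0.8 = 0.8; share = 0.04.

share on y = 0.04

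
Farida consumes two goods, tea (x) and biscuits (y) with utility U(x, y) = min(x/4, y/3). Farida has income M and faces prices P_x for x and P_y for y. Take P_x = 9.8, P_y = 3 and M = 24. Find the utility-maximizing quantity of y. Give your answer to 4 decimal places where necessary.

Here 4·9.8 + 3·3 = 48.2, giving y* = 1.4938.

y* = 1.4938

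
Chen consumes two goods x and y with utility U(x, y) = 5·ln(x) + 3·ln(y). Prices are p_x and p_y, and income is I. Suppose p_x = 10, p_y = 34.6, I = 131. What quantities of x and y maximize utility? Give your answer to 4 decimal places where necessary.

x* = 8.1875, y* = 1.4198

MU_x/MU_y = (5·y)/(3·x); tangency sets this equal to p_x/p_y.
Rearranging, p_y·y = (3/5)·p_x·x. Substituting into the budget gives p_x·x·(1 + (3/5)) = I.
Demand: x*(p_x,p_y,I) = 0.625·I/p_x and y* = 0.375·I/p_y.
At p_x=10, p_y=34.6, I=131: x* = 0.625·131/10 = 8.1875, y* = 1.4198.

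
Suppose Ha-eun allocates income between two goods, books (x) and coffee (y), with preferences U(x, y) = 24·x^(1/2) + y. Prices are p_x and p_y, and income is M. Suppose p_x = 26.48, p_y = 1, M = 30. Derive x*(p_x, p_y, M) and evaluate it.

x* = 0.2054

Set MRS = p_x/p_y: 12·x^(−1/2) = p_x/p_y.
Thus x* = (12·p_y/p_x)² — independent of M — with the rest of income spent on y.
Plugging in: x* = (12·1/26.48)² = 0.2054.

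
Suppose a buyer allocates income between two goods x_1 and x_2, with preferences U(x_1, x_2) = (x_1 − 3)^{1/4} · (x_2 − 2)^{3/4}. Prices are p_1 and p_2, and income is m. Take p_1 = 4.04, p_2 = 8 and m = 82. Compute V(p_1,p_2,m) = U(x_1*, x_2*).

This is Cobb-Douglas in (x_1−3, x_2−2): tangency gives 0.25·p_2·(x_2−2) = 0.75·p_1·(x_1−3).
After buying the subsistence bundle (3, 2), a share 0.25 of the remaining income goes to x_1: x_1* = 3 + 0.25·(m − 3p_1 − 2p_2)/p_1.
Discretionary income = 82 − 3·4.04 − 2·8 = 53.88; x_1* = 3 + 0.25·53.88/4.04 = 6.3342; x_2* = 2 + 0.75·53.88/8 = 7.0512.
Utility at the optimum: U(6.3342, 7.0512) = 4.553.

V = 4.553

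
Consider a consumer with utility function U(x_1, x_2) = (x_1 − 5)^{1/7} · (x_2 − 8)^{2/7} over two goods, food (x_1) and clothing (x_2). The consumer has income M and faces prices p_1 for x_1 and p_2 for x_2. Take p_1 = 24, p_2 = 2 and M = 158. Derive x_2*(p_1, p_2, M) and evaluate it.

x_2* = 15.3333

Substituting into the budget: x_1* = 5 + 1/3·(M − 5·p_1 − 8·p_2)/p_1, and x_2* = 8 + 2/3·(…)/p_2.
Discretionary income = 158 − 5·24 − 8·2 = 22; x_2* = 8 + 2/3·22/2 = 15.3333.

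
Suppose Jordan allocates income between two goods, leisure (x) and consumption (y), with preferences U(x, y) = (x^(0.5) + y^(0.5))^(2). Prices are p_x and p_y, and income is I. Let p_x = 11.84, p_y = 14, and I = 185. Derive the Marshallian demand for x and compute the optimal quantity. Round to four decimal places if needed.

MRS = MU_x/MU_y = (y/x)^(0.5). Set equal to p_x/p_y.
Hence y/x = (p_x/p_y)^(1/(0.5)), i.e. raised to the 2 power.
Substitute y = (y/x)·x into the budget: x* = I/(p_x + p_y·(y/x)).
Numerically y/x = 0.715233, so x* = 185/(11.84 + 14·0.715233) = 8.4656.

x* = 8.4656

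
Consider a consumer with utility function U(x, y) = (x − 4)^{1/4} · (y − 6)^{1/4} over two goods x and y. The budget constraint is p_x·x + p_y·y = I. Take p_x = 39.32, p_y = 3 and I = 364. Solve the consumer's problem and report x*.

x* = 6.3998

Substituting into the budget: x* = 4 + 0.5·(I − 4·p_x − 6·p_y)/p_x, and y* = 6 + 0.5·(…)/p_y.
Discretionary income = 364 − 4·39.32 − 6·3 = 188.72; x* = 4 + 0.5·188.72/39.32 = 6.3998.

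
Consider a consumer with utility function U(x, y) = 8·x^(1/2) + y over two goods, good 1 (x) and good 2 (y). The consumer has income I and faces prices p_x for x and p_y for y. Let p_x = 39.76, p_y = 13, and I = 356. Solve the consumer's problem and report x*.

Utility is quasi-linear in y; the FOC for x is 4/√x = p_x/p_y.
Thus x* = (4·p_y/p_x)² — independent of I — with the rest of income spent on y.
Plugging in: x* = (4·13/39.76)² = 1.7105.

x* = 1.7105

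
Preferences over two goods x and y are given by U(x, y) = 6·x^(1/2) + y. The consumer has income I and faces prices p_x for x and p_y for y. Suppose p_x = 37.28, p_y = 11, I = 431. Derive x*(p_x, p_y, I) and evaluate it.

Plugging in: x* = (3·11/37.28)² = 0.7836.

x* = 0.7836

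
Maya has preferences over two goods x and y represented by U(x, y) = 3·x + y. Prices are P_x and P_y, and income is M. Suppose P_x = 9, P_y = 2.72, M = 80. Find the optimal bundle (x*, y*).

Perfect substitutes: compare marginal utility per dollar. 3/P_x vs 1/P_y → 0.3333 vs 0.3676.
y gives more utility per dollar, so spend all income on y: y* = M/P_y, x* = 0.
Numerically: x* = 0, y* = 29.4118.

x* = 0, y* = 29.4118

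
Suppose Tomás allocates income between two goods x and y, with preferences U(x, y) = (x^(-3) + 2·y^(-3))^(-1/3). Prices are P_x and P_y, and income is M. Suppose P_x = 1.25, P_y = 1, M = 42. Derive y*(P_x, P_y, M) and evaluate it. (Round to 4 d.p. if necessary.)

From the CES first-order condition, (1/2)·(y/x)^(4) = P_x/P_y.
Solve for the ratio: y/x = [2·P_x/P_y]^(0.25).
Substitute y = (y/x)·x into the budget: x* = M/(P_x + P_y·(y/x)).
Numerically y/x = 1.257433, so x* = 42/(1.25 + 1·1.257433) = 16.7502 and y* = 1.257433·16.7502 = 21.0623.

y* = 21.0623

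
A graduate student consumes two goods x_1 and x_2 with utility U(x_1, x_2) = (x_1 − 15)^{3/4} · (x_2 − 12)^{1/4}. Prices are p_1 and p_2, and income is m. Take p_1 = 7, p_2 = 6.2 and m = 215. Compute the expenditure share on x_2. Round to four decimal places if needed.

share on x_2 = 0.3874

Discretionary income = 215 − 15·7 − 12·6.2 = 35.6; x_1* = 15 + 0.75·35.6/7 = 18.8143; x_2* = 12 + 0.25·35.6/6.2 = 13.4355.
Expenditure on x_2: 6.2·13.4355 = 83.3; share = 0.3874.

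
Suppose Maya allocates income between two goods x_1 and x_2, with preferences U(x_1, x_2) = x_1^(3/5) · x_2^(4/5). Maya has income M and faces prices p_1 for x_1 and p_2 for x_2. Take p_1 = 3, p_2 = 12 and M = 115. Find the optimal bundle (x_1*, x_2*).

x_1* = 16.4286, x_2* = 5.4762

The MRS is (3/4)·x_2/x_1. Set MRS = p_1/p_2.
Rearranging, p_2·x_2 = (4/3)·p_1·x_1. Substituting into the budget gives p_1·x_1·(1 + (4/3)) = M.
Demand: x_1*(p_1,p_2,M) = 3/7·M/p_1 and x_2* = 4/7·M/p_2.
At p_1=3, p_2=12, M=115: x_1* = 3/7·115/3 = 16.4286, x_2* = 5.4762.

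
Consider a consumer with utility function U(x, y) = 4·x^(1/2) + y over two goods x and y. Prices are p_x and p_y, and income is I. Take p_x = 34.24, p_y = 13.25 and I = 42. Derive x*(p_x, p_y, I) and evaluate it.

x* = 0.599

Set MRS = p_x/p_y: 2·x^(−1/2) = p_x/p_y.
Solve: √x = 2·p_y/p_x, so x*(p_x,p_y) = (2·p_y/p_x)², and y* = (I − p_x·x*)/p_y.
Plugging in: x* = (2·13.25/34.24)² = 0.599.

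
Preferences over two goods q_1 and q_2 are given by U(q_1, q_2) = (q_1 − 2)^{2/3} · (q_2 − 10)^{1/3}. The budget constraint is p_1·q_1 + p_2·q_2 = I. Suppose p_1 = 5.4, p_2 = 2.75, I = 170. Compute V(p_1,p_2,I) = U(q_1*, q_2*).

Discretionary income = 170 − 2·5.4 − 10·2.75 = 131.7; q_1* = 2 + 2/3·131.7/5.4 = 18.2593; q_2* = 10 + 1/3·131.7/2.75 = 25.9636.
Utility at the optimum: U(18.2593, 25.9636) = 16.1601.

V = 16.1601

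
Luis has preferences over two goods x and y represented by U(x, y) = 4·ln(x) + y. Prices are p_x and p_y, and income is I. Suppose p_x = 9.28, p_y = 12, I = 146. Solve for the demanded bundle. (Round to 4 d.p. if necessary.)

x* = 5.1724, y* = 8.1667

Set MRS = p_x/p_y: (4/x)/1 = p_x/p_y.
So x*(p_x,p_y) = 4·p_y/p_x, independent of income; and y* = (I − 4·p_y)/p_y.
At the given prices: x* = 4·12/9.28 = 5.1724, and y* = 8.1667.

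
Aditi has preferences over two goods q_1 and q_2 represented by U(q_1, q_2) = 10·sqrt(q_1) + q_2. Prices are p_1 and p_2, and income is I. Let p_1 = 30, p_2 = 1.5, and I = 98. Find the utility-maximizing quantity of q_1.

MU_q_1 = 5/√q_1, MU_q_2 = 1. Tangency: 5/√q_1 = p_1/p_2.
Solve: √q_1 = 5·p_2/p_1, so q_1*(p_1,p_2) = (5·p_2/p_1)², and q_2* = (I − p_1·q_1*)/p_2.
Plugging in: q_1* = (5·1.5/30)² = 0.0625.

q_1* = 0.0625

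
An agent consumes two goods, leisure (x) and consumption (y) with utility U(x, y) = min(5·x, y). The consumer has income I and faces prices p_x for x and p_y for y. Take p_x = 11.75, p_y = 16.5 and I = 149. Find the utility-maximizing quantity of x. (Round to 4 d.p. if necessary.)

x* = 1.5809

With perfect complements, no substitution: consume in ratio x:y = 1:5.
Budget: p_x·x + p_y·5·x = I, so (p_x + 5·p_y)·x = I.
Demand: x*(p_x,p_y,I) = I/(p_x + 5·p_y), y* = 5·I/(p_x + 5·p_y).
Here 11.75 + 5·16.5 = 94.25, giving x* = 1.5809.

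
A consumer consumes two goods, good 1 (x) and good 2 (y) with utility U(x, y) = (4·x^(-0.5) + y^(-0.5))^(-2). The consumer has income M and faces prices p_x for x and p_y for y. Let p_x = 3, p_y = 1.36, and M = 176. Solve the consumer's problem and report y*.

MU_x ∝ 4·x^(-1.5), MU_y ∝ y^(-1.5), so MRS = 4·(y/x)^(1.5) = p_x/p_y.
Hence y/x = ((1/4)·p_x/p_y)^(1/(1.5)), i.e. raised to the 2/3 power.
With the ratio pinned down, the budget gives x* = M/(p_x + p_y·(y/x)) and y* = (y/x)·x*.
Numerically y/x = 0.672483, so x* = 176/(3 + 1.36·0.672483) = 44.9602 and y* = 0.672483·44.9602 = 30.235.

y* = 30.235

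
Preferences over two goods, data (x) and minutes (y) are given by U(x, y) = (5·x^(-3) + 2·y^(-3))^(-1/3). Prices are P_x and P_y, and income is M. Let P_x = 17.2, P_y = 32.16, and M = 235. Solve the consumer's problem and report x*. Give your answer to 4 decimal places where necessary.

From the CES first-order condition, (5/2)·(y/x)^(4) = P_x/P_y.
Solve for the ratio: y/x = [(2/5)·P_x/P_y]^(0.25).
With the ratio pinned down, the budget gives x* = M/(P_x + P_y·(y/x)) and y* = (y/x)·x*.
Numerically y/x = 0.680093, so x* = 235/(17.2 + 32.16·0.680093) = 6.0146.

x* = 6.0146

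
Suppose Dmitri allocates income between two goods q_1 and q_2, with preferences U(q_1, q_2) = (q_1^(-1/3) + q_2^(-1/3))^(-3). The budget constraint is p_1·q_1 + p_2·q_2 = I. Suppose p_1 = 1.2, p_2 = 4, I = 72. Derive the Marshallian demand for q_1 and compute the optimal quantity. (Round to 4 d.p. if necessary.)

q_1* = 25.5189

From the CES first-order condition, (q_2/q_1)^(4/3) = p_1/p_2.
Hence q_2/q_1 = (p_1/p_2)^(1/(4/3)), i.e. raised to the 0.75 power.
Substitute q_2 = (q_2/q_1)·q_1 into the budget: q_1* = I/(p_1 + p_2·(q_2/q_1)).
Numerically q_2/q_1 = 0.40536, so q_1* = 72/(1.2 + 4·0.40536) = 25.5189.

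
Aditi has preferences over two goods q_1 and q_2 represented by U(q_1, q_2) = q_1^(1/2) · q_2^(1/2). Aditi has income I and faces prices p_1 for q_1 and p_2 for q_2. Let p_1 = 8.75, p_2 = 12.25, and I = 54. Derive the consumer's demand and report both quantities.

q_1* = 3.0857, q_2* = 2.2041

Tangency: MRS = q_2/q_1 = p_1/p_2.
So 0.5·p_2·q_2 = 0.5·p_1·q_1; combined with the budget, a share 0.5 of income goes to q_1.
Demand: q_1*(p_1,p_2,I) = 0.5·I/p_1 and q_2* = 0.5·I/p_2.
At p_1=8.75, p_2=12.25, I=54: q_1* = 0.5·54/8.75 = 3.0857, q_2* = 2.2041.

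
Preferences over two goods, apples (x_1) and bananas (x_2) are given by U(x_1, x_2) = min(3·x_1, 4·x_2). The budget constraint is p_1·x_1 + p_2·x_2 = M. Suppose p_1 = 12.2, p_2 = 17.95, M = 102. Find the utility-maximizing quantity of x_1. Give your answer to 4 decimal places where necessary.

x_1* = 3.9747

With perfect complements, no substitution: consume in ratio x_1:x_2 = 4:3.
Budget: p_1·x_1 + p_2·(3/4)·x_1 = M, so (4·p_1 + 3·p_2)·x_1 = 4·M.
Demand: x_1*(p_1,p_2,M) = 4·M/(4·p_1 + 3·p_2), x_2* = 3·M/(4·p_1 + 3·p_2).
Here 4·12.2 + 3·17.95 = 102.65, giving x_1* = 3.9747.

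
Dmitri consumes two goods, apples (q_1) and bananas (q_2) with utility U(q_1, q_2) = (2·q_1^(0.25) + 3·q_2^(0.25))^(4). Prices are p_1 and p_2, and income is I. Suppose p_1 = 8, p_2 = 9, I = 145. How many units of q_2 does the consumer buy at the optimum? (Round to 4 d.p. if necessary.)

MU_q_1 ∝ 2·q_1^(-0.75), MU_q_2 ∝ 3·q_2^(-0.75), so MRS = (2/3)·(q_2/q_1)^(0.75) = p_1/p_2.
Solve for the ratio: q_2/q_1 = [(3/2)·p_1/p_2]^(4/3).
With the ratio pinned down, the budget gives q_1* = I/(p_1 + p_2·(q_2/q_1)) and q_2* = (q_2/q_1)·q_1*.
Numerically q_2/q_1 = 1.467523, so q_1* = 145/(8 + 9·1.467523) = 6.8371 and q_2* = 1.467523·6.8371 = 10.0337.

q_2* = 10.0337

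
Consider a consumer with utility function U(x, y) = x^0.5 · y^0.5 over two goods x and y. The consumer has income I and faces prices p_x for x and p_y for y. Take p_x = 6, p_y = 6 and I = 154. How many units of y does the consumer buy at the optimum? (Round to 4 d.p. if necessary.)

y* = 12.8333

At p_x=6, p_y=6, I=154: y* = 0.5·154/6 = 12.8333.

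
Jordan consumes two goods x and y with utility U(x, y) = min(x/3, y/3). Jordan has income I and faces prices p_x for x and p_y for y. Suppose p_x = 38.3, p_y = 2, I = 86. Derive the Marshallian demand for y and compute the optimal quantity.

y* = 2.134

Leontief preferences: the optimum is at the kink where x/3 = y/3, i.e. y = x.
Budget: p_x·x + p_y·x = I, so (3·p_x + 3·p_y)·x = 3·I.
Demand: x*(p_x,p_y,I) = 3·I/(3·p_x + 3·p_y), y* = 3·I/(3·p_x + 3·p_y).
Here 3·38.3 + 3·2 = 120.9, giving y* = 2.134.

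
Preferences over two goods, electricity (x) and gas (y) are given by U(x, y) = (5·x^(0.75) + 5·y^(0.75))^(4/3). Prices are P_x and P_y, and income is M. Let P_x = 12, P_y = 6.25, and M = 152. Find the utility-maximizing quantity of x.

MU_x ∝ 5·x^(-0.25), MU_y ∝ 5·y^(-0.25), so MRS = (y/x)^(0.25) = P_x/P_y.
Solve for the ratio: y/x = [P_x/P_y]^(4).
With the ratio pinned down, the budget gives x* = M/(P_x + P_y·(y/x)) and y* = (y/x)·x*.
Numerically y/x = 13.589545, so x* = 152/(12 + 6.25·13.589545) = 1.5681.

x* = 1.5681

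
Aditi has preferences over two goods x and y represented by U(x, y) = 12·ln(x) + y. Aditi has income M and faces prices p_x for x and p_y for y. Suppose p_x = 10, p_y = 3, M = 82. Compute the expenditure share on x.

So x*(p_x,p_y) = 12·p_y/p_x, independent of income; and y* = (M − 12·p_y)/p_y.
At the given prices: x* = 12·3/10 = 3.6, and y* = 15.3333.
Expenditure on x: 10·3.6 = 36; share = 0.439.

share on x = 0.439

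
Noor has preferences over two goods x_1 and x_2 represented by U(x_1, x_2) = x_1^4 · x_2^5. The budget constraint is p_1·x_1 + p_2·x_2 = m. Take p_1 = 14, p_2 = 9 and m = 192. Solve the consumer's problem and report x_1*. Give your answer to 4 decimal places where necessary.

x_1* = 6.0952

Demand: x_1*(p_1,p_2,m) = 4/9·m/p_1 and x_2* = 5/9·m/p_2.
At p_1=14, p_2=9, m=192: x_1* = 4/9·192/14 = 6.0952.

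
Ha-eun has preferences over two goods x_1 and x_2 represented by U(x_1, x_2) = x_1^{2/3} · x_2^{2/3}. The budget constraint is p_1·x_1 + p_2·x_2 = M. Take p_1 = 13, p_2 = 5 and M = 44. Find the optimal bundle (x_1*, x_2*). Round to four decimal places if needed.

x_1* = 1.6923, x_2* = 4.4

The MRS is x_2/x_1. Set MRS = p_1/p_2.
Rearranging, p_2·x_2 = p_1·x_1. Substituting into the budget gives p_1·x_1·(1 + 1) = M.
Demand: x_1*(p_1,p_2,M) = 0.5·M/p_1 and x_2* = 0.5·M/p_2.
At p_1=13, p_2=5, M=44: x_1* = 0.5·44/13 = 1.6923, x_2* = 4.4.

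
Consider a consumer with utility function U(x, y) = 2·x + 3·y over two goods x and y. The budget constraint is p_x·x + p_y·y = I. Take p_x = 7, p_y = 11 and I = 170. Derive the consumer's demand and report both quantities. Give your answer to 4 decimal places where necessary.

Perfect substitutes: compare marginal utility per dollar. 2/p_x vs 3/p_y → 0.2857 vs 0.2727.
x gives more utility per dollar, so spend all income on x: x* = I/p_x, y* = 0.
Numerically: x* = 24.2857, y* = 0.

x* = 24.2857, y* = 0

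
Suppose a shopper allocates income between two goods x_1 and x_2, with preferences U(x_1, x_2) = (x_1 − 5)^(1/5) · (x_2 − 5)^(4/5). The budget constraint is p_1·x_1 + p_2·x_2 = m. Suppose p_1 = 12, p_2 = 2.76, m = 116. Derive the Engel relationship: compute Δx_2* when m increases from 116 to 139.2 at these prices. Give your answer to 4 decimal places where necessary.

Let x_1' = x_1−5, x_2' = x_2−5. MRS = (1/4)·x_2'/x_1' = p_1/p_2.
Substituting into the budget: x_1* = 5 + 0.2·(m − 5·p_1 − 5·p_2)/p_1, and x_2* = 5 + 0.8·(…)/p_2.
Discretionary income = 116 − 5·12 − 5·2.76 = 42.2; x_2* = 5 + 0.8·42.2/2.76 = 17.2319.
At m' = 139.2: x_2* = 23.9565. Change: 23.9565 − 17.2319 = 6.7246.

Δx_2* = 6.7246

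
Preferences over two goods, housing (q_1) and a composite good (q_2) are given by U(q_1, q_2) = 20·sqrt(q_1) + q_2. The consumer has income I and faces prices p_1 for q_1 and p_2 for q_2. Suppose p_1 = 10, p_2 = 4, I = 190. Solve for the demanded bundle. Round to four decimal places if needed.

q_1* = 16, q_2* = 7.5

Thus q_1* = (10·p_2/p_1)² — independent of I — with the rest of income spent on q_2.
Plugging in: q_1* = (10·4/10)² = 16, q_2* = 7.5.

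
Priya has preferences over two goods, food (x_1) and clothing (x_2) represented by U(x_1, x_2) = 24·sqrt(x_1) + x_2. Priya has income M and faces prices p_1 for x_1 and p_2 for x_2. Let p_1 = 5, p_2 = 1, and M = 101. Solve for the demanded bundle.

Set MRS = p_1/p_2: 12·x_1^(−1/2) = p_1/p_2.
Thus x_1* = (12·p_2/p_1)² — independent of M — with the rest of income spent on x_2.
Plugging in: x_1* = (12·1/5)² = 5.76, x_2* = 72.2.

x_1* = 5.76, x_2* = 72.2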